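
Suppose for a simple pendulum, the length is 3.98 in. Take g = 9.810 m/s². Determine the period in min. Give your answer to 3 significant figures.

0.0106 min

T is given directly by: T = 2π√(L/g).
L = 3.98 in = 0.1011 m; g = 9.810 m/s².
T = 0.6378 s
0.6378 s × (1 min / 60.00 s) = 0.01063 min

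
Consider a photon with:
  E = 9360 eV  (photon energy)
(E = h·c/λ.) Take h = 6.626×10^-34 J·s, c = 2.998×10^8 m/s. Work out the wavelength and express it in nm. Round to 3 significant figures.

Rearranging: λ = hc/E.
E = 9360 eV = 1.500×10^-15 J; h = 6.626×10^-34 J·s; c = 2.998×10^8 m/s.
λ = 1.325×10^-10 m
1.325×10^-10 m × (1 nm / 1.000×10^-9 m) = 0.1325 nm

0.132 nm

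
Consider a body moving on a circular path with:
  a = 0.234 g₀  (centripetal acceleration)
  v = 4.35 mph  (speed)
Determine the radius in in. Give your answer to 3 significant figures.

64.9 in

Rearranging: r = v²/a.
a = 0.234 g₀ = 2.295 m/s²; v = 4.35 mph = 1.945 m/s.
r = 1.648 m
1.648 m × (1 in / 0.02540 m) = 64.88 in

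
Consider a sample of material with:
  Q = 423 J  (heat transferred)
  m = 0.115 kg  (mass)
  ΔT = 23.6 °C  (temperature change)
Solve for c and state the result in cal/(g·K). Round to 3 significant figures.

Solving Q = m·c·ΔT for c: c = Q/(m·ΔT).
Q = 423 J; m = 0.115 kg; ΔT = 23.6 °C = 23.60 K.
c = 155.9 J/(kg·K)
155.9 J/(kg·K) × (1 cal/(g·K) / 4184 J/(kg·K)) = 0.03725 cal/(g·K)

0.0373 cal/(g·K)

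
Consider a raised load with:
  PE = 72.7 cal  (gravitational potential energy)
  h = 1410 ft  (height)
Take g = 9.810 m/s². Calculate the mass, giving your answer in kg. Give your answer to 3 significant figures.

0.0721 kg

Solving PE = m·g·h for m: m = PE/(g·h).
PE = 72.7 cal = 304.2 J; h = 1410 ft = 429.8 m; g = 9.810 m/s².
m = 0.07215 kg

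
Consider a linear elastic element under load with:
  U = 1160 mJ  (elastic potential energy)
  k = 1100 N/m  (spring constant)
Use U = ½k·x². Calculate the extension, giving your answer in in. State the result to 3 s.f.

1.81 in

Solving U = ½k·x² for x: x = √(2U/k).
U = 1160 mJ = 1.160 J; k = 1100 N/m.
x = 0.04592 m
0.04592 m × (1 in / 0.02540 m) = 1.808 in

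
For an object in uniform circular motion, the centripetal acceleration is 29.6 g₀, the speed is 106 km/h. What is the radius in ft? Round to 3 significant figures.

9.80 ft

Rearranging a = v²/r for r: r = v²/a.
a = 29.6 g₀ = 290.3 m/s²; v = 106 km/h = 29.44 m/s.
r = 2.987 m
2.987 m × (1 ft / 0.3048 m) = 9.799 ft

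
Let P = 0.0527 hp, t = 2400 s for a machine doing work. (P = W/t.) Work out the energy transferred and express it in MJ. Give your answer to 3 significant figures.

Rearranging P = W/t for W: W = P·t.
P = 0.0527 hp = 39.30 W; t = 2400 s.
W = 94316 J  (the unit combination reduces to kg·m²/s² = J)
94316 J × (1 MJ / 1.000×10^6 J) = 0.09432 MJ

0.0943 MJ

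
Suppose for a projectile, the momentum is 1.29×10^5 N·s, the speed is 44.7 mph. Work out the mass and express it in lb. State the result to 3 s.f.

14200 lb

Solving p = m·v for m: m = p/v.
p = 1.29×10^5 N·s = 1.290×10^5 kg·m/s; v = 44.7 mph = 19.98 m/s.
m = 6456 kg
6456 kg × (1 lb / 0.4536 kg) = 14232 lb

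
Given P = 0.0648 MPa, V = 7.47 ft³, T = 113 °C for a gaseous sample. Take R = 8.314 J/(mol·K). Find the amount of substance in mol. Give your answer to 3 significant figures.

From the ideal-gas law: n = PV/(RT).
P = 0.0648 MPa = 64800 Pa; V = 7.47 ft³ = 0.2115 m³; T = 113 °C = 386.1 K; R = 8.314 J/(mol·K).
n = 4.269 mol

4.27 mol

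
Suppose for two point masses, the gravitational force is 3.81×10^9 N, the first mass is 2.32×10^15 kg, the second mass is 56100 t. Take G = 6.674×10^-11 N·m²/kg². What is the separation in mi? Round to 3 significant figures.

0.0297 mi

From Newton's law of gravitation: r = √(G·m₁m₂/F).
F = 3.81×10^9 N; m₁ = 2.32×10^15 kg; m₂ = 56100 t = 5.610×10^7 kg; G = 6.674×10^-11 N·m²/kg².
r = 47.75 m
47.75 m × (1 mi / 1609 m) = 0.02967 mi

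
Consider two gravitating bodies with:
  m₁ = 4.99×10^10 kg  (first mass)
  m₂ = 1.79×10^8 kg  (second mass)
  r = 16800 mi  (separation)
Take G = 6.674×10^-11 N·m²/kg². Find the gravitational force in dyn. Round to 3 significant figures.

0.0815 dyn

F is given directly by: F = Gm₁m₂/r².
m₁ = 4.99×10^10 kg; m₂ = 1.79×10^8 kg; r = 16800 mi = 2.704×10^7 m; G = 6.674×10^-11 N·m²/kg².
F = 8.155×10^-7 N
8.155×10^-7 N × (1 dyn / 1.000×10^-5 N) = 0.08155 dyn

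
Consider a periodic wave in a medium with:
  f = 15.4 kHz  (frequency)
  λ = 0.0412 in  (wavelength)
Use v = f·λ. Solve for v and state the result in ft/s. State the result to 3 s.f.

52.9 ft/s

Directly: v = fλ.
f = 15.4 kHz = 15400 Hz; λ = 0.0412 in = 0.001046 m.
v = 16.12 m/s
16.12 m/s × (1 ft/s / 0.3048 m/s) = 52.87 ft/s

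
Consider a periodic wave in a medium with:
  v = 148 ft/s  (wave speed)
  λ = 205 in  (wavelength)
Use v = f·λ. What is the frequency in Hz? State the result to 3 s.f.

Rearranging v = f·λ for f: f = v/λ.
v = 148 ft/s = 45.11 m/s; λ = 205 in = 5.207 m.
f = 8.663 Hz

8.66 Hz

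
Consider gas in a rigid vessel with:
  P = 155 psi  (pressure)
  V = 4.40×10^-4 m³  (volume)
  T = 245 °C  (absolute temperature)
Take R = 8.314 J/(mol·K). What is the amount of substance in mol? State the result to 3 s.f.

0.109 mol

From the ideal-gas law: n = PV/(RT).
P = 155 psi = 1.069×10^6 Pa; V = 4.40×10^-4 m³; T = 245 °C = 518.1 K; R = 8.314 J/(mol·K).
n = 0.1092 mol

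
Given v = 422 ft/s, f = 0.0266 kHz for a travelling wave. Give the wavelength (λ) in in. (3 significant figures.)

Rearranging v = f·λ for λ: λ = v/f.
v = 422 ft/s = 128.6 m/s; f = 0.0266 kHz = 26.60 Hz.
λ = 4.836 m
4.836 m × (1 in / 0.02540 m) = 190.4 in

190 in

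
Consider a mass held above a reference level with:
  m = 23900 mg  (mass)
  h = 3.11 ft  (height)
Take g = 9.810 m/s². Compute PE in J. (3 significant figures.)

Directly: PE = mgh.
m = 23900 mg = 0.02390 kg; h = 3.11 ft = 0.9479 m; g = 9.810 m/s².
PE = 0.2223 J

0.222 J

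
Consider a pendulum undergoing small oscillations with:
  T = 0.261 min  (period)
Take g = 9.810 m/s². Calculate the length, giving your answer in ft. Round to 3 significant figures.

Solving T = 2π√(L/g) for L: L = g·(T/2π)².
T = 0.261 min = 15.66 s; g = 9.810 m/s².
L = 60.94 m
60.94 m × (1 ft / 0.3048 m) = 199.9 ft

200 ft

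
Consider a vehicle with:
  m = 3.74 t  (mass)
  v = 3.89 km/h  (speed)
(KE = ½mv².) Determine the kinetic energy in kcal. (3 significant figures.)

KE is given directly by: KE = ½mv².
m = 3.74 t = 3740 kg; v = 3.89 km/h = 1.081 m/s.
KE = 2183 J  (the unit combination reduces to kg·m²/s² = J)
2183 J × (1 kcal / 4184 J) = 0.5218 kcal

0.522 kcal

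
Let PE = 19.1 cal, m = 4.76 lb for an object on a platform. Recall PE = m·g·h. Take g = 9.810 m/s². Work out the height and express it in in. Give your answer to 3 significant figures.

Rearranging: h = PE/(m·g).
PE = 19.1 cal = 79.91 J; m = 4.76 lb = 2.159 kg; g = 9.810 m/s².
h = 3.773 m
3.773 m × (1 in / 0.02540 m) = 148.5 in

149 in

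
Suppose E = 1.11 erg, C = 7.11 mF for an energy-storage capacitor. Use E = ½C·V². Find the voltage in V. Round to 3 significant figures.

Rearranging E = ½C·V² for V: V = √(2E/C).
E = 1.11 erg = 1.110×10^-7 J; C = 7.11 mF = 0.007110 F.
V = 0.005588 V

0.00559 V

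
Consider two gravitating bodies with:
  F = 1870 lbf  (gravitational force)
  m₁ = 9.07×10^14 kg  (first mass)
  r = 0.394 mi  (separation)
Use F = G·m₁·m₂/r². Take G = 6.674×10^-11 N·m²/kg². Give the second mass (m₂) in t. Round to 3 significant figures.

From Newton's law of gravitation: m₂ = F·r²/(G·m₁).
F = 1870 lbf = 8318 N; m₁ = 9.07×10^14 kg; r = 0.394 mi = 634.1 m; G = 6.674×10^-11 N·m²/kg².
m₂ = 55249 kg
55249 kg × (1 t / 1000 kg) = 55.25 t

55.2 t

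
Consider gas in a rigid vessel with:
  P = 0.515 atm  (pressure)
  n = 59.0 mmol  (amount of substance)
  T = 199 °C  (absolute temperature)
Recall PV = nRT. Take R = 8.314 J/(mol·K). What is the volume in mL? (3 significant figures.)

4440 mL

Rearranging: V = nRT/P.
P = 0.515 atm = 52182 Pa; n = 59.0 mmol = 0.05900 mol; T = 199 °C = 472.1 K; R = 8.314 J/(mol·K).
V = 0.004438 m³
0.004438 m³ × (1 mL / 1.000×10^-6 m³) = 4438 mL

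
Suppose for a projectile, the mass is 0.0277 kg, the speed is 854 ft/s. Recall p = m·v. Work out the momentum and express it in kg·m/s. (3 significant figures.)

Directly: p = mv.
m = 0.0277 kg; v = 854 ft/s = 260.3 m/s.
p = 7.210 kg·m/s

7.21 kg·m/s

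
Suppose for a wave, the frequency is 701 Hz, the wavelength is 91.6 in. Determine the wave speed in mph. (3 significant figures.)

v is given directly by: v = fλ.
f = 701 Hz; λ = 91.6 in = 2.327 m.
v = 1631 m/s
1631 m/s × (1 mph / 0.4470 m/s) = 3648 mph

3650 mph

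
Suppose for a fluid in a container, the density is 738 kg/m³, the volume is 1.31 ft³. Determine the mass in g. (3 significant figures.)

Rearranging ρ = m/V for m: m = ρV.
ρ = 738 kg/m³; V = 1.31 ft³ = 0.03710 m³.
m = 27.38 kg
27.38 kg × (1 g / 0.001000 kg) = 27376 g

27400 g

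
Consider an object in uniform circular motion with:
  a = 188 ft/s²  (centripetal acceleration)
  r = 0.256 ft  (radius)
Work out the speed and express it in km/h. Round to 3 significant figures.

Rearranging: v = √(a·r).
a = 188 ft/s² = 57.30 m/s²; r = 0.256 ft = 0.07803 m.
v = 2.115 m/s
2.115 m/s × (1 km/h / 0.2778 m/s) = 7.612 km/h

7.61 km/h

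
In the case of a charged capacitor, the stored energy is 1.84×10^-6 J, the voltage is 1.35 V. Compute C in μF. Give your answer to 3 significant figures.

Rearranging: C = 2E/V².
E = 1.84×10^-6 J; V = 1.35 V.
C = 2.019×10^-6 F
2.019×10^-6 F × (1 μF / 1.000×10^-6 F) = 2.019 μF

2.02 μF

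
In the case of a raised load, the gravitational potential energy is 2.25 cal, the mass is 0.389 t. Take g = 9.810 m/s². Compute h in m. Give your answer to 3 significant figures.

Solving PE = m·g·h for h: h = PE/(m·g).
PE = 2.25 cal = 9.414 J; m = 0.389 t = 389.0 kg; g = 9.810 m/s².
h = 0.002467 m

0.00247 m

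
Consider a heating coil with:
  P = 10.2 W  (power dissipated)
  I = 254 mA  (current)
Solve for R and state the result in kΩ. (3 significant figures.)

0.158 kΩ

Rearranging P = I²R for R: R = P/I².
P = 10.2 W; I = 254 mA = 0.2540 A.
R = 158.1 Ω
158.1 Ω × (1 kΩ / 1000 Ω) = 0.1581 kΩ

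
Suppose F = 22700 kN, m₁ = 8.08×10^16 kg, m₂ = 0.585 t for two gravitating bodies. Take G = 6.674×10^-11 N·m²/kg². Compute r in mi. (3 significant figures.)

Solving F = G·m₁·m₂/r² for r: r = √(G·m₁m₂/F).
F = 22700 kN = 2.270×10^7 N; m₁ = 8.08×10^16 kg; m₂ = 0.585 t = 585.0 kg; G = 6.674×10^-11 N·m²/kg².
r = 11.79 m
11.79 m × (1 mi / 1609 m) = 0.007325 mi

0.00733 mi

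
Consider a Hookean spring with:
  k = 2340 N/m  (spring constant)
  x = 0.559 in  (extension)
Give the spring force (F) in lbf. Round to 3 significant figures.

7.47 lbf

From Hooke's law: F = kx.
k = 2340 N/m; x = 0.559 in = 0.01420 m.
F = 33.22 N
33.22 N × (1 lbf / 4.448 N) = 7.469 lbf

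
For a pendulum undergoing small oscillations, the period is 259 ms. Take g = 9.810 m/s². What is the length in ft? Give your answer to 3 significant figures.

Solving T = 2π√(L/g) for L: L = g·(T/2π)².
T = 259 ms = 0.2590 s; g = 9.810 m/s².
L = 0.01667 m
0.01667 m × (1 ft / 0.3048 m) = 0.05469 ft

0.0547 ft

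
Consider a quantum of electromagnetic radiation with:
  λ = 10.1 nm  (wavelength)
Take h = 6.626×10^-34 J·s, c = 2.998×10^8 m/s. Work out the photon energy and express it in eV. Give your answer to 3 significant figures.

E is given directly by: E = hc/λ.
λ = 10.1 nm = 1.010×10^-8 m; h = 6.626×10^-34 J·s; c = 2.998×10^8 m/s.
E = 1.967×10^-17 J
1.967×10^-17 J × (1 eV / 1.602×10^-19 J) = 122.8 eV

123 eV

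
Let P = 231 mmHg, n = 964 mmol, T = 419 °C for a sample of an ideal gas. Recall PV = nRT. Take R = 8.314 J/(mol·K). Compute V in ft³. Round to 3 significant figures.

From the ideal-gas law: V = nRT/P.
P = 231 mmHg = 30797 Pa; n = 964 mmol = 0.9640 mol; T = 419 °C = 692.1 K; R = 8.314 J/(mol·K).
V = 0.1801 m³
0.1801 m³ × (1 ft³ / 0.02832 m³) = 6.361 ft³

6.36 ft³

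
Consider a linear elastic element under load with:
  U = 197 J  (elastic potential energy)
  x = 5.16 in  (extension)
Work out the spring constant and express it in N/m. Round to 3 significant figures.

22900 N/m

Rearranging: k = 2U/x².
U = 197 J; x = 5.16 in = 0.1311 m.
k = 22937 N/m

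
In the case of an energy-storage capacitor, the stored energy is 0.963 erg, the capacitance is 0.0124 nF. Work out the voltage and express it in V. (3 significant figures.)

Rearranging E = ½C·V² for V: V = √(2E/C).
E = 0.963 erg = 9.630×10^-8 J; C = 0.0124 nF = 1.240×10^-11 F.
V = 124.6 V

125 V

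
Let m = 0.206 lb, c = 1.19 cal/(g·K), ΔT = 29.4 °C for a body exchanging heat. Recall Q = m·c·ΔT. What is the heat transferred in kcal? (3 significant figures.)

3.27 kcal

Directly: Q = mcΔT.
m = 0.206 lb = 0.09344 kg; c = 1.19 cal/(g·K) = 4979 J/(kg·K); ΔT = 29.4 °C = 29.40 K.
Q = 13678 J
13678 J × (1 kcal / 4184 J) = 3.269 kcal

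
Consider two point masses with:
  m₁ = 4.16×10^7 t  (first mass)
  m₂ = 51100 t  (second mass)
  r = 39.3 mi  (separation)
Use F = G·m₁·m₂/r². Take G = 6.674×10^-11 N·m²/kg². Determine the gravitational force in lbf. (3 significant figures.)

0.00797 lbf

F is given directly by: F = Gm₁m₂/r².
m₁ = 4.16×10^7 t = 4.160×10^10 kg; m₂ = 51100 t = 5.110×10^7 kg; r = 39.3 mi = 63247 m; G = 6.674×10^-11 N·m²/kg².
F = 0.03547 N  (the unit combination reduces to kg·m/s² = N)
0.03547 N × (1 lbf / 4.448 N) = 0.007973 lbf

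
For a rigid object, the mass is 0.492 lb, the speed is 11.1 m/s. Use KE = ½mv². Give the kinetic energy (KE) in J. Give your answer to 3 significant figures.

Directly: KE = ½mv².
m = 0.492 lb = 0.2232 kg; v = 11.1 m/s.
KE = 13.75 J

13.7 J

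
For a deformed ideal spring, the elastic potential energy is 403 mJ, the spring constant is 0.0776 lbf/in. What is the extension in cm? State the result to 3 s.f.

24.4 cm

Rearranging U = ½k·x² for x: x = √(2U/k).
U = 403 mJ = 0.4030 J; k = 0.0776 lbf/in = 13.59 N/m.
x = 0.2435 m
0.2435 m × (1 cm / 0.01000 m) = 24.35 cm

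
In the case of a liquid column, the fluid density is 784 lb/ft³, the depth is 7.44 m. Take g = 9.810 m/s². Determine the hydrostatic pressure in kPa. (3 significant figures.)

917 kPa

Directly: P = ρgh.
ρ = 784 lb/ft³ = 12558 kg/m³; h = 7.44 m; g = 9.810 m/s².
P = 9.166×10^5 Pa
9.166×10^5 Pa × (1 kPa / 1000 Pa) = 916.6 kPa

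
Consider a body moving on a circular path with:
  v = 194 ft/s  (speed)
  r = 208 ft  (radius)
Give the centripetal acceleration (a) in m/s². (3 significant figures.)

a is given directly by: a = v²/r.
v = 194 ft/s = 59.13 m/s; r = 208 ft = 63.40 m.
a = 55.15 m/s²

55.2 m/s²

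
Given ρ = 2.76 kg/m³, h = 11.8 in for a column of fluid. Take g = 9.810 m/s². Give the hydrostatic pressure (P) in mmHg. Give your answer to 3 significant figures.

P is given directly by: P = ρgh.
ρ = 2.76 kg/m³; h = 11.8 in = 0.2997 m; g = 9.810 m/s².
P = 8.115 Pa
8.115 Pa × (1 mmHg / 133.3 Pa) = 0.06087 mmHg

0.0609 mmHg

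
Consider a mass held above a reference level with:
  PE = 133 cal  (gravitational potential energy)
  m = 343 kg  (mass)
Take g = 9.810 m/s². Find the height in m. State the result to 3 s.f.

Rearranging PE = m·g·h for h: h = PE/(m·g).
PE = 133 cal = 556.5 J; m = 343 kg; g = 9.810 m/s².
h = 0.1654 m

0.165 m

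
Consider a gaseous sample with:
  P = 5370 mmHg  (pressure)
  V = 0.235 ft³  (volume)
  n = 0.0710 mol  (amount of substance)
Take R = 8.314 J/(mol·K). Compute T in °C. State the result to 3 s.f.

7800 °C

Rearranging: T = PV/(nR).
P = 5370 mmHg = 7.159×10^5 Pa; V = 0.235 ft³ = 0.006654 m³; n = 0.0710 mol; R = 8.314 J/(mol·K).
T = 8071 K
8071 K − 273.15 = 7798 °C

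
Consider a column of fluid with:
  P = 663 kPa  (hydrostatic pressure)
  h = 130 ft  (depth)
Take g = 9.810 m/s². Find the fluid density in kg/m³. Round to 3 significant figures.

1710 kg/m³

Rearranging: ρ = P/(g·h).
P = 663 kPa = 6.630×10^5 Pa; h = 130 ft = 39.62 m; g = 9.810 m/s².
ρ = 1706 kg/m³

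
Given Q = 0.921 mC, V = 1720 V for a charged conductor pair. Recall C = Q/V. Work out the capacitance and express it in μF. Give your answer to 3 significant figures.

0.535 μF

C is given directly by: C = Q/V.
Q = 0.921 mC = 9.210×10^-4 C; V = 1720 V.
C = 5.355×10^-7 F
5.355×10^-7 F × (1 μF / 1.000×10^-6 F) = 0.5355 μF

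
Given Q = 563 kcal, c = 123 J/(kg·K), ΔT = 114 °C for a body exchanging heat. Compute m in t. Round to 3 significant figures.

0.168 t

Solving Q = m·c·ΔT for m: m = Q/(c·ΔT).
Q = 563 kcal = 2.356×10^6 J; c = 123 J/(kg·K); ΔT = 114 °C = 114.0 K.
m = 168.0 kg
168.0 kg × (1 t / 1000 kg) = 0.1680 t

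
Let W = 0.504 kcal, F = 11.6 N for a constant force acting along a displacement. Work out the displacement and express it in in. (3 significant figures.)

Solving W = F·d for d: d = W/F.
W = 0.504 kcal = 2109 J; F = 11.6 N.
d = 181.8 m
181.8 m × (1 in / 0.02540 m) = 7157 in

7160 in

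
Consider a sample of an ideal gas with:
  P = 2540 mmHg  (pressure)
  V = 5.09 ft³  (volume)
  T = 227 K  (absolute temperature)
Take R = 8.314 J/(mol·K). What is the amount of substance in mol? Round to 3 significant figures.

From the ideal-gas law: n = PV/(RT).
P = 2540 mmHg = 3.386×10^5 Pa; V = 5.09 ft³ = 0.1441 m³; T = 227 K; R = 8.314 J/(mol·K).
n = 25.86 mol

25.9 mol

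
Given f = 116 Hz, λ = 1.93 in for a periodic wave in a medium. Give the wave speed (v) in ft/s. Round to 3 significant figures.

18.7 ft/s

v is given directly by: v = fλ.
f = 116 Hz; λ = 1.93 in = 0.04902 m.
v = 5.687 m/s
5.687 m/s × (1 ft/s / 0.3048 m/s) = 18.66 ft/s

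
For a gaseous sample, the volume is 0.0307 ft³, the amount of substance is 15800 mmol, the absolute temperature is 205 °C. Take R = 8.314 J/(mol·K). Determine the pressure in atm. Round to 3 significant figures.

713 atm

P is given directly by: P = nRT/V.
V = 0.0307 ft³ = 8.693×10^-4 m³; n = 15800 mmol = 15.80 mol; T = 205 °C = 478.1 K; R = 8.314 J/(mol·K).
P = 7.225×10^7 Pa
7.225×10^7 Pa × (1 atm / 1.013×10^5 Pa) = 713.1 atm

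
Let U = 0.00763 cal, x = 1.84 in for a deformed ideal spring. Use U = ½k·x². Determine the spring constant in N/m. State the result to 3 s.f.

29.2 N/m

Rearranging: k = 2U/x².
U = 0.00763 cal = 0.03192 J; x = 1.84 in = 0.04674 m.
k = 29.23 N/m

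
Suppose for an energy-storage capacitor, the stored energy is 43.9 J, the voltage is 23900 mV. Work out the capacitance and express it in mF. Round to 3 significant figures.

154 mF

Solving E = ½C·V² for C: C = 2E/V².
E = 43.9 J; V = 23900 mV = 23.90 V.
C = 0.1537 F
0.1537 F × (1 mF / 0.001000 F) = 153.7 mF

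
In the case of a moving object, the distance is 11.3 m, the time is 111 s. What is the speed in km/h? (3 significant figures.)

0.366 km/h

v is given directly by: v = d/t.
d = 11.3 m; t = 111 s.
v = 0.1018 m/s
0.1018 m/s × (1 km/h / 0.2778 m/s) = 0.3665 km/h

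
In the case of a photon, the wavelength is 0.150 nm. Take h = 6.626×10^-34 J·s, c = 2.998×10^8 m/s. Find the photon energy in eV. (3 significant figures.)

Directly: E = hc/λ.
λ = 0.150 nm = 1.500×10^-10 m; h = 6.626×10^-34 J·s; c = 2.998×10^8 m/s.
E = 1.324×10^-15 J
1.324×10^-15 J × (1 eV / 1.602×10^-19 J) = 8266 eV

8270 eV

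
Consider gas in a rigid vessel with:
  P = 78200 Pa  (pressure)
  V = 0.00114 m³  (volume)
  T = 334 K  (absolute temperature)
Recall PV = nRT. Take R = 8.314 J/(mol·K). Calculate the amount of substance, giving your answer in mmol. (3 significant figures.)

Solving PV = nRT for n: n = PV/(RT).
P = 78200 Pa; V = 0.00114 m³; T = 334 K; R = 8.314 J/(mol·K).
n = 0.03210 mol
0.03210 mol × (1 mmol / 0.001000 mol) = 32.10 mmol

32.1 mmol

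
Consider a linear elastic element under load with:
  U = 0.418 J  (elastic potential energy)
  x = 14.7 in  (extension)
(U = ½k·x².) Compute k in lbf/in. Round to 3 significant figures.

Solving U = ½k·x² for k: k = 2U/x².
U = 0.418 J; x = 14.7 in = 0.3734 m.
k = 5.997 N/m
5.997 N/m × (1 lbf/in / 175.1 N/m) = 0.03424 lbf/in

0.0342 lbf/in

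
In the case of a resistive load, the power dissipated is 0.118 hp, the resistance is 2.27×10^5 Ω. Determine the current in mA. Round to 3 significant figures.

Rearranging P = I²R for I: I = √(P/R).
P = 0.118 hp = 87.99 W; R = 2.27×10^5 Ω.
I = 0.01969 A
0.01969 A × (1 mA / 0.001000 A) = 19.69 mA

19.7 mA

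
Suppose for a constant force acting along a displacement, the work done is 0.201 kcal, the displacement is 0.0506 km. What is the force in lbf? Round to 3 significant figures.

Rearranging W = F·d for F: F = W/d.
W = 0.201 kcal = 841.0 J; d = 0.0506 km = 50.60 m.
F = 16.62 N
16.62 N × (1 lbf / 4.448 N) = 3.736 lbf

3.74 lbf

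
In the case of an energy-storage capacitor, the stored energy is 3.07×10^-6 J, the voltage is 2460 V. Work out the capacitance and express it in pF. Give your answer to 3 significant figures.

1.01 pF

Solving E = ½C·V² for C: C = 2E/V².
E = 3.07×10^-6 J; V = 2460 V.
C = 1.015×10^-12 F
1.015×10^-12 F × (1 pF / 1.000×10^-12 F) = 1.015 pF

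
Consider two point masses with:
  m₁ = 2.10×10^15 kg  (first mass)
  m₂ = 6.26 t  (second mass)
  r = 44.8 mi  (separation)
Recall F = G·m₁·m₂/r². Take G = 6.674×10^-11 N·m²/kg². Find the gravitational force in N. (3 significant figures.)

From Newton's law of gravitation: F = Gm₁m₂/r².
m₁ = 2.10×10^15 kg; m₂ = 6.26 t = 6260 kg; r = 44.8 mi = 72099 m; G = 6.674×10^-11 N·m²/kg².
F = 0.1688 N

0.169 N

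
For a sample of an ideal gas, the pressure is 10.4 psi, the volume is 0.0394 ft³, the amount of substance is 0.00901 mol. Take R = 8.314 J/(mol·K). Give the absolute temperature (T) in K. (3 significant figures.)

1070 K

Rearranging: T = PV/(nR).
P = 10.4 psi = 71705 Pa; V = 0.0394 ft³ = 0.001116 m³; n = 0.00901 mol; R = 8.314 J/(mol·K).
T = 1068 K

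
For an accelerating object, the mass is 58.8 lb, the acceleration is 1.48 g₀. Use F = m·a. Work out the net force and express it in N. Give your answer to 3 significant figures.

387 N

From Newton's second law: F = m·a.
m = 58.8 lb = 26.67 kg; a = 1.48 g₀ = 14.51 m/s².
F = 387.1 N  (the unit combination reduces to kg·m/s² = N)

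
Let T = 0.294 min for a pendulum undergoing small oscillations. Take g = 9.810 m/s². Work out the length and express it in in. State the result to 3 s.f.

Solving T = 2π√(L/g) for L: L = g·(T/2π)².
T = 0.294 min = 17.64 s; g = 9.810 m/s².
L = 77.32 m
77.32 m × (1 in / 0.02540 m) = 3044 in

3040 in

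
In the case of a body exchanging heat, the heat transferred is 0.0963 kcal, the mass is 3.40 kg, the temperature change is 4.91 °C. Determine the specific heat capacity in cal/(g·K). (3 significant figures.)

0.00577 cal/(g·K)

Rearranging Q = m·c·ΔT for c: c = Q/(m·ΔT).
Q = 0.0963 kcal = 402.9 J; m = 3.40 kg; ΔT = 4.91 °C = 4.910 K.
c = 24.14 J/(kg·K)
24.14 J/(kg·K) × (1 cal/(g·K) / 4184 J/(kg·K)) = 0.005769 cal/(g·K)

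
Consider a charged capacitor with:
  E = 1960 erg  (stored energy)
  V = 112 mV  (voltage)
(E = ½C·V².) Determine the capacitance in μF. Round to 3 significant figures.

Rearranging E = ½C·V² for C: C = 2E/V².
E = 1960 erg = 1.960×10^-4 J; V = 112 mV = 0.1120 V.
C = 0.03125 F
0.03125 F × (1 μF / 1.000×10^-6 F) = 31250 μF

31200 μF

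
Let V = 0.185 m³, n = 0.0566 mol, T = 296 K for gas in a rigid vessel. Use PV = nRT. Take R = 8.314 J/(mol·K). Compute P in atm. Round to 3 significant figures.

From the ideal-gas law: P = nRT/V.
V = 0.185 m³; n = 0.0566 mol; T = 296 K; R = 8.314 J/(mol·K).
P = 752.9 Pa  (the unit combination reduces to kg/(m·s²) = Pa)
752.9 Pa × (1 atm / 1.013×10^5 Pa) = 0.007431 atm

0.00743 atm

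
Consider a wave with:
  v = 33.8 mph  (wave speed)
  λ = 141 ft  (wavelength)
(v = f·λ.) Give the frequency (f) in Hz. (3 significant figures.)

0.352 Hz

Solving v = f·λ for f: f = v/λ.
v = 33.8 mph = 15.11 m/s; λ = 141 ft = 42.98 m.
f = 0.3516 Hz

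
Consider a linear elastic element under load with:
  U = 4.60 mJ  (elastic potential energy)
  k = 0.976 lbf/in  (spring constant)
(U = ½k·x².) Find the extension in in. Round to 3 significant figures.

Rearranging: x = √(2U/k).
U = 4.60 mJ = 0.004600 J; k = 0.976 lbf/in = 170.9 N/m.
x = 0.007337 m
0.007337 m × (1 in / 0.02540 m) = 0.2888 in

0.289 in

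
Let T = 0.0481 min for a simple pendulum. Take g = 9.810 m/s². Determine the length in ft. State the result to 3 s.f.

6.79 ft

Rearranging T = 2π√(L/g) for L: L = g·(T/2π)².
T = 0.0481 min = 2.886 s; g = 9.810 m/s².
L = 2.070 m
2.070 m × (1 ft / 0.3048 m) = 6.790 ft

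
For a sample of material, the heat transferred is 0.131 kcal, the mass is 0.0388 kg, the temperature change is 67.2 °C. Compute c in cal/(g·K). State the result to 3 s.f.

Rearranging Q = m·c·ΔT for c: c = Q/(m·ΔT).
Q = 0.131 kcal = 548.1 J; m = 0.0388 kg; ΔT = 67.2 °C = 67.20 K.
c = 210.2 J/(kg·K)
210.2 J/(kg·K) × (1 cal/(g·K) / 4184 J/(kg·K)) = 0.05024 cal/(g·K)

0.0502 cal/(g·K)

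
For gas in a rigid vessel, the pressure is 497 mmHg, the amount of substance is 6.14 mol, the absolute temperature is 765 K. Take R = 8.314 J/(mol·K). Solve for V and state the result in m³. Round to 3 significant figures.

0.589 m³

Solving PV = nRT for V: V = nRT/P.
P = 497 mmHg = 66261 Pa; n = 6.14 mol; T = 765 K; R = 8.314 J/(mol·K).
V = 0.5894 m³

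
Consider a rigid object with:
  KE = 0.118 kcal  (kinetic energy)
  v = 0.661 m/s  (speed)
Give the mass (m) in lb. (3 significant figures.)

4980 lb

Rearranging: m = 2·KE/v².
KE = 0.118 kcal = 493.7 J; v = 0.661 m/s.
m = 2260 kg
2260 kg × (1 lb / 0.4536 kg) = 4982 lb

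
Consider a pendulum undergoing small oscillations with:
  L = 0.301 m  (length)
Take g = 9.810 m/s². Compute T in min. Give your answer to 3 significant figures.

0.0183 min

Directly: T = 2π√(L/g).
L = 0.301 m; g = 9.810 m/s².
T = 1.101 s
1.101 s × (1 min / 60.00 s) = 0.01834 min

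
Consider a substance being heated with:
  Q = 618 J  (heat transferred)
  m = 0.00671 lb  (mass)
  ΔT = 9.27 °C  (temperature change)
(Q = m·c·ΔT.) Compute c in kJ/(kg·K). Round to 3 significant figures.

21.9 kJ/(kg·K)

Solving Q = m·c·ΔT for c: c = Q/(m·ΔT).
Q = 618 J; m = 0.00671 lb = 0.003044 kg; ΔT = 9.27 °C = 9.270 K.
c = 21904 J/(kg·K)
21904 J/(kg·K) × (1 kJ/(kg·K) / 1000 J/(kg·K)) = 21.90 kJ/(kg·K)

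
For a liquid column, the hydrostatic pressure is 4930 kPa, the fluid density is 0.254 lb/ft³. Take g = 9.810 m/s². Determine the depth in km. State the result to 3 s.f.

Rearranging P = ρ·g·h for h: h = P/(ρ·g).
P = 4930 kPa = 4.930×10^6 Pa; ρ = 0.254 lb/ft³ = 4.069 kg/m³; g = 9.810 m/s².
h = 1.235×10^5 m
1.235×10^5 m × (1 km / 1000 m) = 123.5 km

124 km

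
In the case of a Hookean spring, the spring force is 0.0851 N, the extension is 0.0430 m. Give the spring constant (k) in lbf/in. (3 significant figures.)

Rearranging: k = F/x.
F = 0.0851 N; x = 0.0430 m.
k = 1.979 N/m
1.979 N/m × (1 lbf/in / 175.1 N/m) = 0.01130 lbf/in

0.0113 lbf/in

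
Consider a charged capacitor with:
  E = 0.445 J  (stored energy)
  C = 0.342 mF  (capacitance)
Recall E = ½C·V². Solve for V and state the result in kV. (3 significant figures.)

0.0510 kV

Rearranging: V = √(2E/C).
E = 0.445 J; C = 0.342 mF = 3.420×10^-4 F.
V = 51.01 V
51.01 V × (1 kV / 1000 V) = 0.05101 kV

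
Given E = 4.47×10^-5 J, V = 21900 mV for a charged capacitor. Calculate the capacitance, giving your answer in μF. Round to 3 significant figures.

0.186 μF

Solving E = ½C·V² for C: C = 2E/V².
E = 4.47×10^-5 J; V = 21900 mV = 21.90 V.
C = 1.864×10^-7 F
1.864×10^-7 F × (1 μF / 1.000×10^-6 F) = 0.1864 μF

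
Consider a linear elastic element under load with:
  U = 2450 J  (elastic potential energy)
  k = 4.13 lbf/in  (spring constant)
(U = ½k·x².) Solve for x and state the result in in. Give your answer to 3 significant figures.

Rearranging U = ½k·x² for x: x = √(2U/k).
U = 2450 J; k = 4.13 lbf/in = 723.3 N/m.
x = 2.603 m
2.603 m × (1 in / 0.02540 m) = 102.5 in

102 in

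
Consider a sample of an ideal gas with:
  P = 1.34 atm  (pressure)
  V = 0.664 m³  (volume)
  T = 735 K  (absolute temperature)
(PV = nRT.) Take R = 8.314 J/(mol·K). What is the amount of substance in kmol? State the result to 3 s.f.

Solving PV = nRT for n: n = PV/(RT).
P = 1.34 atm = 1.358×10^5 Pa; V = 0.664 m³; T = 735 K; R = 8.314 J/(mol·K).
n = 14.75 mol
14.75 mol × (1 kmol / 1000 mol) = 0.01475 kmol

0.0148 kmol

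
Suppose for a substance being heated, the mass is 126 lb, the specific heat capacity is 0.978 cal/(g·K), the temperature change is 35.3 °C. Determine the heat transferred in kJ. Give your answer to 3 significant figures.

8260 kJ

Directly: Q = mcΔT.
m = 126 lb = 57.15 kg; c = 0.978 cal/(g·K) = 4092 J/(kg·K); ΔT = 35.3 °C = 35.30 K.
Q = 8.255×10^6 J  (the unit combination reduces to kg·m²/s² = J)
8.255×10^6 J × (1 kJ / 1000 J) = 8255 kJ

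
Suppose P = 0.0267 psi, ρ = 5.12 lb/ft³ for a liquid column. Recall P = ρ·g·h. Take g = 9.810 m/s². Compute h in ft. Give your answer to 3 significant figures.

0.751 ft

Solving P = ρ·g·h for h: h = P/(ρ·g).
P = 0.0267 psi = 184.1 Pa; ρ = 5.12 lb/ft³ = 82.01 kg/m³; g = 9.810 m/s².
h = 0.2288 m
0.2288 m × (1 ft / 0.3048 m) = 0.7507 ft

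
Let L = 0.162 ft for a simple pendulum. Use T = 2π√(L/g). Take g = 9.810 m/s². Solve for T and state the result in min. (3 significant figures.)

0.00743 min

T is given directly by: T = 2π√(L/g).
L = 0.162 ft = 0.04938 m; g = 9.810 m/s².
T = 0.4458 s
0.4458 s × (1 min / 60.00 s) = 0.007429 min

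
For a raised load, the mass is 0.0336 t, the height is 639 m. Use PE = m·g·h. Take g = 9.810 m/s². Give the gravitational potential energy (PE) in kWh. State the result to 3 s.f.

0.0585 kWh

Directly: PE = mgh.
m = 0.0336 t = 33.60 kg; h = 639 m; g = 9.810 m/s².
PE = 2.106×10^5 J
2.106×10^5 J × (1 kWh / 3.600×10^6 J) = 0.05851 kWh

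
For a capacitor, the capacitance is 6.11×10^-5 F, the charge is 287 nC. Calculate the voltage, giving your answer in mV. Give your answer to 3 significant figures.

Rearranging C = Q/V for V: V = Q/C.
C = 6.11×10^-5 F; Q = 287 nC = 2.870×10^-7 C.
V = 0.004697 V  (the unit combination reduces to kg·m²/(A·s³) = V)
0.004697 V × (1 mV / 0.001000 V) = 4.697 mV

4.70 mV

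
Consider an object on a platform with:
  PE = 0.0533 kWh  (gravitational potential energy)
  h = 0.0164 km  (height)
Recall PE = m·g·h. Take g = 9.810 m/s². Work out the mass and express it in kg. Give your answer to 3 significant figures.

Rearranging PE = m·g·h for m: m = PE/(g·h).
PE = 0.0533 kWh = 1.919×10^5 J; h = 0.0164 km = 16.40 m; g = 9.810 m/s².
m = 1193 kg

1190 kg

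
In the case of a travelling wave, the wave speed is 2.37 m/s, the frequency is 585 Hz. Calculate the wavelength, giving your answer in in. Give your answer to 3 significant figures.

0.159 in

Rearranging: λ = v/f.
v = 2.37 m/s; f = 585 Hz.
λ = 0.004051 m
0.004051 m × (1 in / 0.02540 m) = 0.1595 in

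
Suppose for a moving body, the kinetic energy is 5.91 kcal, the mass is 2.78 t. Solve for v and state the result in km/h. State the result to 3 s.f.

15.2 km/h

Rearranging KE = ½mv² for v: v = √(2·KE/m).
KE = 5.91 kcal = 24727 J; m = 2.78 t = 2780 kg.
v = 4.218 m/s
4.218 m/s × (1 km/h / 0.2778 m/s) = 15.18 km/h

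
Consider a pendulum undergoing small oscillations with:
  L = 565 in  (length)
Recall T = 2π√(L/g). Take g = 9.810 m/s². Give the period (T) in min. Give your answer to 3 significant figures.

0.127 min

T is given directly by: T = 2π√(L/g).
L = 565 in = 14.35 m; g = 9.810 m/s².
T = 7.600 s
7.600 s × (1 min / 60.00 s) = 0.1267 min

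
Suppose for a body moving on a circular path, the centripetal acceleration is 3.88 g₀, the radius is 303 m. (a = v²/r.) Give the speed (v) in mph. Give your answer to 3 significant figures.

Solving a = v²/r for v: v = √(a·r).
a = 3.88 g₀ = 38.05 m/s²; r = 303 m.
v = 107.4 m/s
107.4 m/s × (1 mph / 0.4470 m/s) = 240.2 mph

240 mph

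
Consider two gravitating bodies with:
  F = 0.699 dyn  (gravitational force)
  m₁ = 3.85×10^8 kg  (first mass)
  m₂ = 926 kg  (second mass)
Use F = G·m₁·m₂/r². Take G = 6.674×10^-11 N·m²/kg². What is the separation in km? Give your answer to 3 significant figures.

Solving F = G·m₁·m₂/r² for r: r = √(G·m₁m₂/F).
F = 0.699 dyn = 6.990×10^-6 N; m₁ = 3.85×10^8 kg; m₂ = 926 kg; G = 6.674×10^-11 N·m²/kg².
r = 1845 m
1845 m × (1 km / 1000 m) = 1.845 km

1.84 km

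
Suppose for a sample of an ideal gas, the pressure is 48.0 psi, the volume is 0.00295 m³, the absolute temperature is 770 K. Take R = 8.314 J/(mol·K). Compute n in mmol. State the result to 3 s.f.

Solving PV = nRT for n: n = PV/(RT).
P = 48.0 psi = 3.309×10^5 Pa; V = 0.00295 m³; T = 770 K; R = 8.314 J/(mol·K).
n = 0.1525 mol
0.1525 mol × (1 mmol / 0.001000 mol) = 152.5 mmol

153 mmol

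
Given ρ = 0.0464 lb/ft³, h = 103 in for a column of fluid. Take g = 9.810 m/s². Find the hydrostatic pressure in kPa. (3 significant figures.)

0.0191 kPa

Directly: P = ρgh.
ρ = 0.0464 lb/ft³ = 0.7433 kg/m³; h = 103 in = 2.616 m; g = 9.810 m/s².
P = 19.08 Pa  (the unit combination reduces to kg/(m·s²) = Pa)
19.08 Pa × (1 kPa / 1000 Pa) = 0.01908 kPa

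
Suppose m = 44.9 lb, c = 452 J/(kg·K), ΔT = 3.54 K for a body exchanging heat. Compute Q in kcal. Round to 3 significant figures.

7.79 kcal

Directly: Q = mcΔT.
m = 44.9 lb = 20.37 kg; c = 452 J/(kg·K); ΔT = 3.54 K.
Q = 32588 J  (the unit combination reduces to kg·m²/s² = J)
32588 J × (1 kcal / 4184 J) = 7.789 kcal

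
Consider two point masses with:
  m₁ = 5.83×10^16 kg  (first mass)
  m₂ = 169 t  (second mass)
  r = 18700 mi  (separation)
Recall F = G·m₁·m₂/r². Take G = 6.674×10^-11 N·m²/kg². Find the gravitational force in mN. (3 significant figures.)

From Newton's law of gravitation: F = Gm₁m₂/r².
m₁ = 5.83×10^16 kg; m₂ = 169 t = 1.690×10^5 kg; r = 18700 mi = 3.009×10^7 m; G = 6.674×10^-11 N·m²/kg².
F = 7.260×10^-4 N  (the unit combination reduces to kg·m/s² = N)
7.260×10^-4 N × (1 mN / 0.001000 N) = 0.7260 mN

0.726 mN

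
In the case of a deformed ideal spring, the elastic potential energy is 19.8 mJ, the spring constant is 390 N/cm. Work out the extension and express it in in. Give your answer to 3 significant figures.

Solving U = ½k·x² for x: x = √(2U/k).
U = 19.8 mJ = 0.01980 J; k = 390 N/cm = 39000 N/m.
x = 0.001008 m
0.001008 m × (1 in / 0.02540 m) = 0.03967 in

0.0397 in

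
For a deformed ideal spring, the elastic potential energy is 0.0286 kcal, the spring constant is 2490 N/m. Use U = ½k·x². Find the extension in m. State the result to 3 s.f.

0.310 m

Solving U = ½k·x² for x: x = √(2U/k).
U = 0.0286 kcal = 119.7 J; k = 2490 N/m.
x = 0.3100 m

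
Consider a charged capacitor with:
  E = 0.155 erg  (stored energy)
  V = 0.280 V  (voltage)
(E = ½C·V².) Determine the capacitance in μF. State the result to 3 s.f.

Rearranging E = ½C·V² for C: C = 2E/V².
E = 0.155 erg = 1.550×10^-8 J; V = 0.280 V.
C = 3.954×10^-7 F
3.954×10^-7 F × (1 μF / 1.000×10^-6 F) = 0.3954 μF

0.395 μF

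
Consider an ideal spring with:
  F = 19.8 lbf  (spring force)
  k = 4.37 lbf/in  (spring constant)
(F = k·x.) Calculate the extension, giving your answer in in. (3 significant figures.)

Rearranging F = k·x for x: x = F/k.
F = 19.8 lbf = 88.07 N; k = 4.37 lbf/in = 765.3 N/m.
x = 0.1151 m
0.1151 m × (1 in / 0.02540 m) = 4.531 in

4.53 in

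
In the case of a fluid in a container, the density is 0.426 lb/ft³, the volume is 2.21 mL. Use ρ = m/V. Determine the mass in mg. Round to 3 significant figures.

Solving ρ = m/V for m: m = ρV.
ρ = 0.426 lb/ft³ = 6.824 kg/m³; V = 2.21 mL = 2.210×10^-6 m³.
m = 1.508×10^-5 kg
1.508×10^-5 kg × (1 mg / 1.000×10^-6 kg) = 15.08 mg

15.1 mg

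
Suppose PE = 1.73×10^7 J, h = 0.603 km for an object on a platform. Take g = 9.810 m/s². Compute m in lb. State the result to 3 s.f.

Rearranging: m = PE/(g·h).
PE = 1.73×10^7 J; h = 0.603 km = 603.0 m; g = 9.810 m/s².
m = 2925 kg
2925 kg × (1 lb / 0.4536 kg) = 6448 lb

6450 lb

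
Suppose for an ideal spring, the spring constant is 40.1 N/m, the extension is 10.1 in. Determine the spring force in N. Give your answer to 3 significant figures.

From Hooke's law: F = kx.
k = 40.1 N/m; x = 10.1 in = 0.2565 m.
F = 10.29 N  (the unit combination reduces to kg·m/s² = N)

10.3 N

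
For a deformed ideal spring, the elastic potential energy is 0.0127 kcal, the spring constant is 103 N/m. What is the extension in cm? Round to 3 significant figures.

Rearranging: x = √(2U/k).
U = 0.0127 kcal = 53.14 J; k = 103 N/m.
x = 1.016 m
1.016 m × (1 cm / 0.01000 m) = 101.6 cm

102 cm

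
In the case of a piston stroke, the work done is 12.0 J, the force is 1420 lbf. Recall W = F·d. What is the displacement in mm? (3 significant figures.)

Rearranging W = F·d for d: d = W/F.
W = 12.0 J; F = 1420 lbf = 6316 N.
d = 0.001900 m
0.001900 m × (1 mm / 0.001000 m) = 1.900 mm

1.90 mm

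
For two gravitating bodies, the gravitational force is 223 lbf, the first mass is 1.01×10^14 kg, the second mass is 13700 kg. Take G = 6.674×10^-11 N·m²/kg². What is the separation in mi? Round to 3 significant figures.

0.190 mi

From Newton's law of gravitation: r = √(G·m₁m₂/F).
F = 223 lbf = 992.0 N; m₁ = 1.01×10^14 kg; m₂ = 13700 kg; G = 6.674×10^-11 N·m²/kg².
r = 305.1 m
305.1 m × (1 mi / 1609 m) = 0.1896 mi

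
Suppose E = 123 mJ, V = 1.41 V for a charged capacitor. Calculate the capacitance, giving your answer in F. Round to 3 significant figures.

0.124 F

Solving E = ½C·V² for C: C = 2E/V².
E = 123 mJ = 0.1230 J; V = 1.41 V.
C = 0.1237 F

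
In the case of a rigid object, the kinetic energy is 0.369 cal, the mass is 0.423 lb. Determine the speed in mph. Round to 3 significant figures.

Rearranging: v = √(2·KE/m).
KE = 0.369 cal = 1.544 J; m = 0.423 lb = 0.1919 kg.
v = 4.012 m/s
4.012 m/s × (1 mph / 0.4470 m/s) = 8.974 mph

8.97 mph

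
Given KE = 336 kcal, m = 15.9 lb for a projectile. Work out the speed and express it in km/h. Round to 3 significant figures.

2250 km/h

Rearranging KE = ½mv² for v: v = √(2·KE/m).
KE = 336 kcal = 1.406×10^6 J; m = 15.9 lb = 7.212 kg.
v = 624.4 m/s
624.4 m/s × (1 km/h / 0.2778 m/s) = 2248 km/h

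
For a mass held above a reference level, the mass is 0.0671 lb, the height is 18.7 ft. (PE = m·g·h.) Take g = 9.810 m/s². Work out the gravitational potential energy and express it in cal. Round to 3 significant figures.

0.407 cal

Directly: PE = mgh.
m = 0.0671 lb = 0.03044 kg; h = 18.7 ft = 5.700 m; g = 9.810 m/s².
PE = 1.702 J
1.702 J × (1 cal / 4.184 J) = 0.4067 cal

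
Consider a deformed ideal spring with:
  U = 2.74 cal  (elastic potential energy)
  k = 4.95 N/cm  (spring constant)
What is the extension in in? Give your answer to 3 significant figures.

8.47 in

Rearranging U = ½k·x² for x: x = √(2U/k).
U = 2.74 cal = 11.46 J; k = 4.95 N/cm = 495.0 N/m.
x = 0.2152 m
0.2152 m × (1 in / 0.02540 m) = 8.473 in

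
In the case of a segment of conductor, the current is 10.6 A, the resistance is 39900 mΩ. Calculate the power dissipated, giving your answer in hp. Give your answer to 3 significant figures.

6.01 hp

Directly: P = I²R.
I = 10.6 A; R = 39900 mΩ = 39.90 Ω.
P = 4483 W
4483 W × (1 hp / 745.7 W) = 6.012 hp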